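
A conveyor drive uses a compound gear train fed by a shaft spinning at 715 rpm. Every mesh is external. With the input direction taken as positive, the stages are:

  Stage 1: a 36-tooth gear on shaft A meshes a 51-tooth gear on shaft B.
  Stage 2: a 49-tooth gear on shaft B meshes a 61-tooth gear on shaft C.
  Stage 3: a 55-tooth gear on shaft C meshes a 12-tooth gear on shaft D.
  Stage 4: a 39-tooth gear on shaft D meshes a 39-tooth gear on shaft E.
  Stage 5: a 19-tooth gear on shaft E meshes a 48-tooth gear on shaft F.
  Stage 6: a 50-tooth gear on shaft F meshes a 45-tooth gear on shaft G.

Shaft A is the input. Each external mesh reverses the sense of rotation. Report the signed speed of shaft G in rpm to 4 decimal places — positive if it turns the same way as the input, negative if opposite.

+817.2518 rpm (same as input, |ω| = 817.2518 rpm)

Stage 1 [36T→51T]: ω = 715.0000×36/51 = 504.7059 rpm, dir flips to −; running = −504.7059
Stage 2 [49T→61T]: ω = 504.7059×49/61 = 405.4195 rpm, dir flips to +; running = +405.4195
Stage 3 [55T→12T]: ω = 405.4195×55/12 = 1858.1726 rpm, dir flips to −; running = −1858.1726
Stage 4 [39T→39T]: ω = 1858.1726×39/39 = 1858.1726 rpm, dir flips to +; running = +1858.1726
Stage 5 [19T→48T]: ω = 1858.1726×19/48 = 735.5267 rpm, dir flips to −; running = −735.5267
Stage 6 [50T→45T]: ω = 735.5267×50/45 = 817.2518 rpm, dir flips to +; running = +817.2518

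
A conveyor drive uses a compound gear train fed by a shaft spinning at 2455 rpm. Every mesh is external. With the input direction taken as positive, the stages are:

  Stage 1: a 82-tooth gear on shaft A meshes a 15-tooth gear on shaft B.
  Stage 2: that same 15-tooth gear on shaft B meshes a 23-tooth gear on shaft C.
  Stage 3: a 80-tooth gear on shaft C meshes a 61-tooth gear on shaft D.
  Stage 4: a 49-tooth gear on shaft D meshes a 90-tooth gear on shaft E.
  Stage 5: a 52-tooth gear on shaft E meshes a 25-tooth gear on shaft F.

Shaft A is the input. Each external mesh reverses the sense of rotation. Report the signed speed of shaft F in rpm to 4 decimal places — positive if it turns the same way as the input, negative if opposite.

-12999.1385 rpm (opposite to input, |ω| = 12999.1385 rpm)

Stage 1 [82T→15T]: ω = 2455.0000×82/15 = 13420.6667 rpm, dir flips to −; running = −13420.6667
Stage 2 [15T→23T]: ω = 13420.6667×15/23 = 8752.6087 rpm, dir flips to +; running = +8752.6087
Stage 3 [80T→61T]: ω = 8752.6087×80/61 = 11478.8311 rpm, dir flips to −; running = −11478.8311
Stage 4 [49T→90T]: ω = 11478.8311×49/90 = 6249.5858 rpm, dir flips to +; running = +6249.5858
Stage 5 [52T→25T]: ω = 6249.5858×52/25 = 12999.1385 rpm, dir flips to −; running = −12999.1385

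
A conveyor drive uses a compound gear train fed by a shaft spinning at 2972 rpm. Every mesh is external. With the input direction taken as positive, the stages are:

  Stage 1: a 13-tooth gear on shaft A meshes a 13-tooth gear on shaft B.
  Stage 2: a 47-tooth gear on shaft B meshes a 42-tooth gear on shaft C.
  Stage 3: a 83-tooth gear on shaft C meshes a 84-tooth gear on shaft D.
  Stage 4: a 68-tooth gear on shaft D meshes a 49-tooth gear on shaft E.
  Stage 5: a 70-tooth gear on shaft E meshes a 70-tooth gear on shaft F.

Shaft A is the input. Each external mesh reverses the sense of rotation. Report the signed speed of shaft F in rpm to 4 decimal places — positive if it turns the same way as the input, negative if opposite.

Stage 1 [13T→13T]: ω = 2972.0000×13/13 = 2972.0000 rpm, dir flips to −; running = −2972.0000
Stage 2 [47T→42T]: ω = 2972.0000×47/42 = 3325.8095 rpm, dir flips to +; running = +3325.8095
Stage 3 [83T→84T]: ω = 3325.8095×83/84 = 3286.2166 rpm, dir flips to −; running = −3286.2166
Stage 4 [68T→49T]: ω = 3286.2166×68/49 = 4560.4638 rpm, dir flips to +; running = +4560.4638
Stage 5 [70T→70T]: ω = 4560.4638×70/70 = 4560.4638 rpm, dir flips to −; running = −4560.4638

-4560.4638 rpm (opposite to input, |ω| = 4560.4638 rpm)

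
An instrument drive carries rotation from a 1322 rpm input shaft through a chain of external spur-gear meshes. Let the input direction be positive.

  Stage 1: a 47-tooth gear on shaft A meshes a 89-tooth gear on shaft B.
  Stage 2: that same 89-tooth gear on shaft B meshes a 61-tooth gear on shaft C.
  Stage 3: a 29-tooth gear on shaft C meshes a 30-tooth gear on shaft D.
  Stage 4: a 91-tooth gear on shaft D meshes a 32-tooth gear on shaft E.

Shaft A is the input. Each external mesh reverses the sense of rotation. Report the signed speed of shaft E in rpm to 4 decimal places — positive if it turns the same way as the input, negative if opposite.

Stage 1 [47T→89T]: ω = 1322.0000×47/89 = 698.1348 rpm, dir flips to −; running = −698.1348
Stage 2 [89T→61T]: ω = 698.1348×89/61 = 1018.5902 rpm, dir flips to +; running = +1018.5902
Stage 3 [29T→30T]: ω = 1018.5902×29/30 = 984.6372 rpm, dir flips to −; running = −984.6372
Stage 4 [91T→32T]: ω = 984.6372×91/32 = 2800.0619 rpm, dir flips to +; running = +2800.0619

+2800.0619 rpm (same as input, |ω| = 2800.0619 rpm)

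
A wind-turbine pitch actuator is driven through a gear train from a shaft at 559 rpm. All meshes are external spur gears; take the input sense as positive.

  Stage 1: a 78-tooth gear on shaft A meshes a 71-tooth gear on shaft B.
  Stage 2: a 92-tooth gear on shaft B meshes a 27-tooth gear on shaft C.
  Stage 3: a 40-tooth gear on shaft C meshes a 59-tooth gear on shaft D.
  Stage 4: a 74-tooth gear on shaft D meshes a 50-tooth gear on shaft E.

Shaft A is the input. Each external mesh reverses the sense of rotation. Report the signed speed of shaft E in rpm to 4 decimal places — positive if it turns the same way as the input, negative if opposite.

Stage 1 [78T→71T]: ω = 559.0000×78/71 = 614.1127 rpm, dir flips to −; running = −614.1127
Stage 2 [92T→27T]: ω = 614.1127×92/27 = 2092.5321 rpm, dir flips to +; running = +2092.5321
Stage 3 [40T→59T]: ω = 2092.5321×40/59 = 1418.6658 rpm, dir flips to −; running = −1418.6658
Stage 4 [74T→50T]: ω = 1418.6658×74/50 = 2099.6254 rpm, dir flips to +; running = +2099.6254

+2099.6254 rpm (same as input, |ω| = 2099.6254 rpm)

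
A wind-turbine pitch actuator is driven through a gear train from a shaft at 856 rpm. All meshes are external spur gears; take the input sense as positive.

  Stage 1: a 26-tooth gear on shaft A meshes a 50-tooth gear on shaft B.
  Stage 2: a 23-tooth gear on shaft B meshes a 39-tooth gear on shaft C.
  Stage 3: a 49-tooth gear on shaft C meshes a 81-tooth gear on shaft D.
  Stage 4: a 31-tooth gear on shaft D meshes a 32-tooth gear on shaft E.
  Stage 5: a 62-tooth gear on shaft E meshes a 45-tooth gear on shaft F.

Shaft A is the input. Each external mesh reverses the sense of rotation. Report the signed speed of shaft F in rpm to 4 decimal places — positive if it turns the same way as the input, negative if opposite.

Stage 1 [26T→50T]: ω = 856.0000×26/50 = 445.1200 rpm, dir flips to −; running = −445.1200
Stage 2 [23T→39T]: ω = 445.1200×23/39 = 262.5067 rpm, dir flips to +; running = +262.5067
Stage 3 [49T→81T]: ω = 262.5067×49/81 = 158.8003 rpm, dir flips to −; running = −158.8003
Stage 4 [31T→32T]: ω = 158.8003×31/32 = 153.8378 rpm, dir flips to +; running = +153.8378
Stage 5 [62T→45T]: ω = 153.8378×62/45 = 211.9543 rpm, dir flips to −; running = −211.9543

-211.9543 rpm (opposite to input, |ω| = 211.9543 rpm)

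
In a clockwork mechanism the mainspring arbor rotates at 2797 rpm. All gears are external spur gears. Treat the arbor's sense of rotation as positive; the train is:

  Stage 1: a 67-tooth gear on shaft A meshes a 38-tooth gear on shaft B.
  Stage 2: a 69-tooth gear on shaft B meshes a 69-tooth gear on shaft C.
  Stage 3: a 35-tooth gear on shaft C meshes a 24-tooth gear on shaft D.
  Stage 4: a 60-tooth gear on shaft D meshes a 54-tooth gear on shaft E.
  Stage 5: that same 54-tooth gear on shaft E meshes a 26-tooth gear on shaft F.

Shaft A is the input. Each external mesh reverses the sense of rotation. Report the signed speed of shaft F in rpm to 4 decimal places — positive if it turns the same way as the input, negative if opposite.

-16596.5714 rpm (opposite to input, |ω| = 16596.5714 rpm)

Stage 1 [67T→38T]: ω = 2797.0000×67/38 = 4931.5526 rpm, dir flips to −; running = −4931.5526
Stage 2 [69T→69T]: ω = 4931.5526×69/69 = 4931.5526 rpm, dir flips to +; running = +4931.5526
Stage 3 [35T→24T]: ω = 4931.5526×35/24 = 7191.8476 rpm, dir flips to −; running = −7191.8476
Stage 4 [60T→54T]: ω = 7191.8476×60/54 = 7990.9418 rpm, dir flips to +; running = +7990.9418
Stage 5 [54T→26T]: ω = 7990.9418×54/26 = 16596.5714 rpm, dir flips to −; running = −16596.5714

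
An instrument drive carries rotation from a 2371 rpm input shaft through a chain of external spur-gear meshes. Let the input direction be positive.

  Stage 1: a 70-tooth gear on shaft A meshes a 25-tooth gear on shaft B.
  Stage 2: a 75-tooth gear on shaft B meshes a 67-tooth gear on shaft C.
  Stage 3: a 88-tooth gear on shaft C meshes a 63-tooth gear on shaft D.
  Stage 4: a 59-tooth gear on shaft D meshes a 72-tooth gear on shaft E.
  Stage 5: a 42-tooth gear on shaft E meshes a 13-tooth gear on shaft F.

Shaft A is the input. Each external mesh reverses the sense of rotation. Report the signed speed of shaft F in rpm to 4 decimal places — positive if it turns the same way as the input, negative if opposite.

Stage 1 [70T→25T]: ω = 2371.0000×70/25 = 6638.8000 rpm, dir flips to −; running = −6638.8000
Stage 2 [75T→67T]: ω = 6638.8000×75/67 = 7431.4925 rpm, dir flips to +; running = +7431.4925
Stage 3 [88T→63T]: ω = 7431.4925×88/63 = 10380.4975 rpm, dir flips to −; running = −10380.4975
Stage 4 [59T→72T]: ω = 10380.4975×59/72 = 8506.2410 rpm, dir flips to +; running = +8506.2410
Stage 5 [42T→13T]: ω = 8506.2410×42/13 = 27481.7017 rpm, dir flips to −; running = −27481.7017

-27481.7017 rpm (opposite to input, |ω| = 27481.7017 rpm)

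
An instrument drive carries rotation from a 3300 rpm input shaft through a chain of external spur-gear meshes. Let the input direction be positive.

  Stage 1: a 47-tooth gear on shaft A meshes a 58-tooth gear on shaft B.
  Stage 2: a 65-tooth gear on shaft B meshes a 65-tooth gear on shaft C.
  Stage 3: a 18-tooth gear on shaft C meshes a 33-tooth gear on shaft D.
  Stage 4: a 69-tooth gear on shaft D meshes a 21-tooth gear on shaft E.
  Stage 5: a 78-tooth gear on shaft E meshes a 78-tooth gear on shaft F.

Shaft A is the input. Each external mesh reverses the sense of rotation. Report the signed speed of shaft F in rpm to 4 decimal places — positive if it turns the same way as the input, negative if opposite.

-4792.6108 rpm (opposite to input, |ω| = 4792.6108 rpm)

Stage 1 [47T→58T]: ω = 3300.0000×47/58 = 2674.1379 rpm, dir flips to −; running = −2674.1379
Stage 2 [65T→65T]: ω = 2674.1379×65/65 = 2674.1379 rpm, dir flips to +; running = +2674.1379
Stage 3 [18T→33T]: ω = 2674.1379×18/33 = 1458.6207 rpm, dir flips to −; running = −1458.6207
Stage 4 [69T→21T]: ω = 1458.6207×69/21 = 4792.6108 rpm, dir flips to +; running = +4792.6108
Stage 5 [78T→78T]: ω = 4792.6108×78/78 = 4792.6108 rpm, dir flips to −; running = −4792.6108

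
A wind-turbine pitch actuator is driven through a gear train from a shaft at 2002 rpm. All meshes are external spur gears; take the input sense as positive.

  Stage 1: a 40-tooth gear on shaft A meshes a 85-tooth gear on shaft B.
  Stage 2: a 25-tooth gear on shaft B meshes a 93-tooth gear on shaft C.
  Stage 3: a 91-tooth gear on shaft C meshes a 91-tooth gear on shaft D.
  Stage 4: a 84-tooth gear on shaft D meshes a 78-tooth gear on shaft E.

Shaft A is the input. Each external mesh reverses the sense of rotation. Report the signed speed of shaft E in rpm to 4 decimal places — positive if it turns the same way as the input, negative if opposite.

+272.7388 rpm (same as input, |ω| = 272.7388 rpm)

Stage 1 [40T→85T]: ω = 2002.0000×40/85 = 942.1176 rpm, dir flips to −; running = −942.1176
Stage 2 [25T→93T]: ω = 942.1176×25/93 = 253.2574 rpm, dir flips to +; running = +253.2574
Stage 3 [91T→91T]: ω = 253.2574×91/91 = 253.2574 rpm, dir flips to −; running = −253.2574
Stage 4 [84T→78T]: ω = 253.2574×84/78 = 272.7388 rpm, dir flips to +; running = +272.7388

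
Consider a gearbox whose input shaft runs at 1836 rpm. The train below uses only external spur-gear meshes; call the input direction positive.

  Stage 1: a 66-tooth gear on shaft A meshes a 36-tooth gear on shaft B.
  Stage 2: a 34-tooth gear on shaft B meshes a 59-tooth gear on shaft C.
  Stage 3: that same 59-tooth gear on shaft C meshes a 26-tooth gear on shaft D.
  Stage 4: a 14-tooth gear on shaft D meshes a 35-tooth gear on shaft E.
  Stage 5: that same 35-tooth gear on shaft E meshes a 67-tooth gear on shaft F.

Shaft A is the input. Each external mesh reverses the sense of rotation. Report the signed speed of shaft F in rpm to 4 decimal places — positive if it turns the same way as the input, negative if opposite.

Stage 1 [66T→36T]: ω = 1836.0000×66/36 = 3366.0000 rpm, dir flips to −; running = −3366.0000
Stage 2 [34T→59T]: ω = 3366.0000×34/59 = 1939.7288 rpm, dir flips to +; running = +1939.7288
Stage 3 [59T→26T]: ω = 1939.7288×59/26 = 4401.6923 rpm, dir flips to −; running = −4401.6923
Stage 4 [14T→35T]: ω = 4401.6923×14/35 = 1760.6769 rpm, dir flips to +; running = +1760.6769
Stage 5 [35T→67T]: ω = 1760.6769×35/67 = 919.7566 rpm, dir flips to −; running = −919.7566

-919.7566 rpm (opposite to input, |ω| = 919.7566 rpm)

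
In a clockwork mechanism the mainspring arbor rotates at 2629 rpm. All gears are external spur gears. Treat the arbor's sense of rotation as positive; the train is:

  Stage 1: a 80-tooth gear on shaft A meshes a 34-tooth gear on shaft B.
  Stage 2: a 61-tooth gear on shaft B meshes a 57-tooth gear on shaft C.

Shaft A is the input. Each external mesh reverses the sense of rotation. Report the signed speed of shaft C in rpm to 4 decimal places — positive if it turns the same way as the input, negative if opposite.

Stage 1 [80T→34T]: ω = 2629.0000×80/34 = 6185.8824 rpm, dir flips to −; running = −6185.8824
Stage 2 [61T→57T]: ω = 6185.8824×61/57 = 6619.9794 rpm, dir flips to +; running = +6619.9794

+6619.9794 rpm (same as input, |ω| = 6619.9794 rpm)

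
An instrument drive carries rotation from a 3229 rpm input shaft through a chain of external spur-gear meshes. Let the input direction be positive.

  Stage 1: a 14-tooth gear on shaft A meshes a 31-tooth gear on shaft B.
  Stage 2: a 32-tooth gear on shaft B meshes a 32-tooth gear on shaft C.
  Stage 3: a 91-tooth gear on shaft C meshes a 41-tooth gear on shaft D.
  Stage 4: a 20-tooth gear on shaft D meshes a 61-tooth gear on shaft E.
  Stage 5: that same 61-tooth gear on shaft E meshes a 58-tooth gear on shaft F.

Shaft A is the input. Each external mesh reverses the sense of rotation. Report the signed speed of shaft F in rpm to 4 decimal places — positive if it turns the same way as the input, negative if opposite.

Stage 1 [14T→31T]: ω = 3229.0000×14/31 = 1458.2581 rpm, dir flips to −; running = −1458.2581
Stage 2 [32T→32T]: ω = 1458.2581×32/32 = 1458.2581 rpm, dir flips to +; running = +1458.2581
Stage 3 [91T→41T]: ω = 1458.2581×91/41 = 3236.6216 rpm, dir flips to −; running = −3236.6216
Stage 4 [20T→61T]: ω = 3236.6216×20/61 = 1061.1874 rpm, dir flips to +; running = +1061.1874
Stage 5 [61T→58T]: ω = 1061.1874×61/58 = 1116.0764 rpm, dir flips to −; running = −1116.0764

-1116.0764 rpm (opposite to input, |ω| = 1116.0764 rpm)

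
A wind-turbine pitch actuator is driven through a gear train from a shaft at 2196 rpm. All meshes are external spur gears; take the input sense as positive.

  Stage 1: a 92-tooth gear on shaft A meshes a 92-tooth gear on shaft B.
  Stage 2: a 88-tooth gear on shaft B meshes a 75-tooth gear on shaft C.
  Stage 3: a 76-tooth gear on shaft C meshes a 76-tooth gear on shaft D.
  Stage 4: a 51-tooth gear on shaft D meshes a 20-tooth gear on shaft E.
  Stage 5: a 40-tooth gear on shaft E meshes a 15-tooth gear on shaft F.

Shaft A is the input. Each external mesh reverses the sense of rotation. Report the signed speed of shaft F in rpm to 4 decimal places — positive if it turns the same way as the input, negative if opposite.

-17521.1520 rpm (opposite to input, |ω| = 17521.1520 rpm)

Stage 1 [92T→92T]: ω = 2196.0000×92/92 = 2196.0000 rpm, dir flips to −; running = −2196.0000
Stage 2 [88T→75T]: ω = 2196.0000×88/75 = 2576.6400 rpm, dir flips to +; running = +2576.6400
Stage 3 [76T→76T]: ω = 2576.6400×76/76 = 2576.6400 rpm, dir flips to −; running = −2576.6400
Stage 4 [51T→20T]: ω = 2576.6400×51/20 = 6570.4320 rpm, dir flips to +; running = +6570.4320
Stage 5 [40T→15T]: ω = 6570.4320×40/15 = 17521.1520 rpm, dir flips to −; running = −17521.1520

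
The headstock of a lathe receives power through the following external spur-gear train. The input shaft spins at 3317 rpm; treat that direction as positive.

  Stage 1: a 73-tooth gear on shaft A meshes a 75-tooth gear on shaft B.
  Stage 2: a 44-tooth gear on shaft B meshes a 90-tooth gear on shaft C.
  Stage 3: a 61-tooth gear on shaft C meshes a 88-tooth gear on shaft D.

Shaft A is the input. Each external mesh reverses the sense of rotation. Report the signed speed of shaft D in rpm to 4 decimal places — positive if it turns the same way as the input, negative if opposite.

-1094.1186 rpm (opposite to input, |ω| = 1094.1186 rpm)

Stage 1 [73T→75T]: ω = 3317.0000×73/75 = 3228.5467 rpm, dir flips to −; running = −3228.5467
Stage 2 [44T→90T]: ω = 3228.5467×44/90 = 1578.4006 rpm, dir flips to +; running = +1578.4006
Stage 3 [61T→88T]: ω = 1578.4006×61/88 = 1094.1186 rpm, dir flips to −; running = −1094.1186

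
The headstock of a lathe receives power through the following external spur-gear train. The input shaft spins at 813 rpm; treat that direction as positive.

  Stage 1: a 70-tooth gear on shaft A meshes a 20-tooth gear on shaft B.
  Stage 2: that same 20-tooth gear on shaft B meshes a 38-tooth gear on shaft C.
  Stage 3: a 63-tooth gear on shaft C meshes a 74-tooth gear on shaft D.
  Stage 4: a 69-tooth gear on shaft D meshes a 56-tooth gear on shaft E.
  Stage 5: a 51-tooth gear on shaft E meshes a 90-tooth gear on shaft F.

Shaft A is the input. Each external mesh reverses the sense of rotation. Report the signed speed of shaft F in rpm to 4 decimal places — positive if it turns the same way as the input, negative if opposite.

Stage 1 [70T→20T]: ω = 813.0000×70/20 = 2845.5000 rpm, dir flips to −; running = −2845.5000
Stage 2 [20T→38T]: ω = 2845.5000×20/38 = 1497.6316 rpm, dir flips to +; running = +1497.6316
Stage 3 [63T→74T]: ω = 1497.6316×63/74 = 1275.0107 rpm, dir flips to −; running = −1275.0107
Stage 4 [69T→56T]: ω = 1275.0107×69/56 = 1570.9953 rpm, dir flips to +; running = +1570.9953
Stage 5 [51T→90T]: ω = 1570.9953×51/90 = 890.2307 rpm, dir flips to −; running = −890.2307

-890.2307 rpm (opposite to input, |ω| = 890.2307 rpm)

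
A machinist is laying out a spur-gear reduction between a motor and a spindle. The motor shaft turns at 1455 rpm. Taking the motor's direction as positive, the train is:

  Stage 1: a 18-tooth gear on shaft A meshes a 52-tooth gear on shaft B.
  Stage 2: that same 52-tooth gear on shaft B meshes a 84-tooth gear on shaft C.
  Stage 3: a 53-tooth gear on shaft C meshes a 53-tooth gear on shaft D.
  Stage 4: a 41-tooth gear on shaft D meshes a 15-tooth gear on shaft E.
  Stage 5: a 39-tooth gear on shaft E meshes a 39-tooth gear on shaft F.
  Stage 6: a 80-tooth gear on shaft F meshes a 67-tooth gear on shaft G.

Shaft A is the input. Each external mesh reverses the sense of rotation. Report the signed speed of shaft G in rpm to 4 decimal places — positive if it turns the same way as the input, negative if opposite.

+1017.5693 rpm (same as input, |ω| = 1017.5693 rpm)

Stage 1 [18T→52T]: ω = 1455.0000×18/52 = 503.6538 rpm, dir flips to −; running = −503.6538
Stage 2 [52T→84T]: ω = 503.6538×52/84 = 311.7857 rpm, dir flips to +; running = +311.7857
Stage 3 [53T→53T]: ω = 311.7857×53/53 = 311.7857 rpm, dir flips to −; running = −311.7857
Stage 4 [41T→15T]: ω = 311.7857×41/15 = 852.2143 rpm, dir flips to +; running = +852.2143
Stage 5 [39T→39T]: ω = 852.2143×39/39 = 852.2143 rpm, dir flips to −; running = −852.2143
Stage 6 [80T→67T]: ω = 852.2143×80/67 = 1017.5693 rpm, dir flips to +; running = +1017.5693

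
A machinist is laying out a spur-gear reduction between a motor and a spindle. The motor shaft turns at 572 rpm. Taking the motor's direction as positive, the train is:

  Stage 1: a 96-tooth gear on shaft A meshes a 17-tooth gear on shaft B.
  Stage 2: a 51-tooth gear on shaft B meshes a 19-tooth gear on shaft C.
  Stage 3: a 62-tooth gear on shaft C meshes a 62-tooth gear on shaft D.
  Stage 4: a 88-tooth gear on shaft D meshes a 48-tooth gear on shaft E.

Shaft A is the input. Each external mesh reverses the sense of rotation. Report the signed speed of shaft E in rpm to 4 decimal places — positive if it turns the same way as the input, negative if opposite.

+15895.5789 rpm (same as input, |ω| = 15895.5789 rpm)

Stage 1 [96T→17T]: ω = 572.0000×96/17 = 3230.1176 rpm, dir flips to −; running = −3230.1176
Stage 2 [51T→19T]: ω = 3230.1176×51/19 = 8670.3158 rpm, dir flips to +; running = +8670.3158
Stage 3 [62T→62T]: ω = 8670.3158×62/62 = 8670.3158 rpm, dir flips to −; running = −8670.3158
Stage 4 [88T→48T]: ω = 8670.3158×88/48 = 15895.5789 rpm, dir flips to +; running = +15895.5789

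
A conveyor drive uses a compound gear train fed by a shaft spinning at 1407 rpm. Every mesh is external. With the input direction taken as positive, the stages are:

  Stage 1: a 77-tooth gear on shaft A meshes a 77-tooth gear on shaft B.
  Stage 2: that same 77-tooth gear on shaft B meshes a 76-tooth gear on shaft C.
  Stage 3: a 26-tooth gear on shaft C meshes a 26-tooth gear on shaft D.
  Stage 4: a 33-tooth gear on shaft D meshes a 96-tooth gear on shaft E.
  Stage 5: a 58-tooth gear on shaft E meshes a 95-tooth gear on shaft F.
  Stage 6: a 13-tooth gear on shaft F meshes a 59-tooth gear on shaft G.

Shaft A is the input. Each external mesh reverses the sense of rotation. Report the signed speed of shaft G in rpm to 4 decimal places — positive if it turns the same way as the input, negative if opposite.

+65.9189 rpm (same as input, |ω| = 65.9189 rpm)

Stage 1 [77T→77T]: ω = 1407.0000×77/77 = 1407.0000 rpm, dir flips to −; running = −1407.0000
Stage 2 [77T→76T]: ω = 1407.0000×77/76 = 1425.5132 rpm, dir flips to +; running = +1425.5132
Stage 3 [26T→26T]: ω = 1425.5132×26/26 = 1425.5132 rpm, dir flips to −; running = −1425.5132
Stage 4 [33T→96T]: ω = 1425.5132×33/96 = 490.0201 rpm, dir flips to +; running = +490.0201
Stage 5 [58T→95T]: ω = 490.0201×58/95 = 299.1702 rpm, dir flips to −; running = −299.1702
Stage 6 [13T→59T]: ω = 299.1702×13/59 = 65.9189 rpm, dir flips to +; running = +65.9189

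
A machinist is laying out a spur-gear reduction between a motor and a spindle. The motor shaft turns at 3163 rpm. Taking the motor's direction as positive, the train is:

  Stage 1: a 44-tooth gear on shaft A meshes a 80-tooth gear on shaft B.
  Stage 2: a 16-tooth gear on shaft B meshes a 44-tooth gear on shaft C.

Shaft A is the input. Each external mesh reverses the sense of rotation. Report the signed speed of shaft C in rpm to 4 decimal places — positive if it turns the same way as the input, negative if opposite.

Stage 1 [44T→80T]: ω = 3163.0000×44/80 = 1739.6500 rpm, dir flips to −; running = −1739.6500
Stage 2 [16T→44T]: ω = 1739.6500×16/44 = 632.6000 rpm, dir flips to +; running = +632.6000

+632.6000 rpm (same as input, |ω| = 632.6000 rpm)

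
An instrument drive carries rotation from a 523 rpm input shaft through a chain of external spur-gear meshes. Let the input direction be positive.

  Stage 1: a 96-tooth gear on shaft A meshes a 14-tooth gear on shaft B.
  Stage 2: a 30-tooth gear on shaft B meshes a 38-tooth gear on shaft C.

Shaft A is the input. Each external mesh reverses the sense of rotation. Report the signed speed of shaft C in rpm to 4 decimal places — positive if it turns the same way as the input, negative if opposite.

+2831.2782 rpm (same as input, |ω| = 2831.2782 rpm)

Stage 1 [96T→14T]: ω = 523.0000×96/14 = 3586.2857 rpm, dir flips to −; running = −3586.2857
Stage 2 [30T→38T]: ω = 3586.2857×30/38 = 2831.2782 rpm, dir flips to +; running = +2831.2782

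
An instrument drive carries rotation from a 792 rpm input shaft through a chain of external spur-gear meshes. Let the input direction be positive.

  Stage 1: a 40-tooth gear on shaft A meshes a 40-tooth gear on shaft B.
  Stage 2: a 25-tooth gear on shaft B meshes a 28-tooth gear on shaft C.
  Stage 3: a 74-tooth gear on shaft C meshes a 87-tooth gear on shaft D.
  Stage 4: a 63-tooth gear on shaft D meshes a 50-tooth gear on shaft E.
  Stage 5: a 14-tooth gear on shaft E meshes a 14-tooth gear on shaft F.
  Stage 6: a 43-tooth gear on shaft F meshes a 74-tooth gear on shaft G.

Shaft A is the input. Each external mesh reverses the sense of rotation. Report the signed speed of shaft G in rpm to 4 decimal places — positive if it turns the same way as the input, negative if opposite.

Stage 1 [40T→40T]: ω = 792.0000×40/40 = 792.0000 rpm, dir flips to −; running = −792.0000
Stage 2 [25T→28T]: ω = 792.0000×25/28 = 707.1429 rpm, dir flips to +; running = +707.1429
Stage 3 [74T→87T]: ω = 707.1429×74/87 = 601.4778 rpm, dir flips to −; running = −601.4778
Stage 4 [63T→50T]: ω = 601.4778×63/50 = 757.8621 rpm, dir flips to +; running = +757.8621
Stage 5 [14T→14T]: ω = 757.8621×14/14 = 757.8621 rpm, dir flips to −; running = −757.8621
Stage 6 [43T→74T]: ω = 757.8621×43/74 = 440.3793 rpm, dir flips to +; running = +440.3793

+440.3793 rpm (same as input, |ω| = 440.3793 rpm)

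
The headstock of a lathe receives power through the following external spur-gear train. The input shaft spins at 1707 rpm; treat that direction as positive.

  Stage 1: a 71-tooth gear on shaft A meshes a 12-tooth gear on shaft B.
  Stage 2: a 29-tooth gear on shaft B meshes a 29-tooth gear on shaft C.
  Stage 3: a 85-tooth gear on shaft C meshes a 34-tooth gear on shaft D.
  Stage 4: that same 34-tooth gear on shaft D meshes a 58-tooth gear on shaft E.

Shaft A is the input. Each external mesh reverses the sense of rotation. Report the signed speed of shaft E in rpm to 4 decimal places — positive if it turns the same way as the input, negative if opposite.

Stage 1 [71T→12T]: ω = 1707.0000×71/12 = 10099.7500 rpm, dir flips to −; running = −10099.7500
Stage 2 [29T→29T]: ω = 10099.7500×29/29 = 10099.7500 rpm, dir flips to +; running = +10099.7500
Stage 3 [85T→34T]: ω = 10099.7500×85/34 = 25249.3750 rpm, dir flips to −; running = −25249.3750
Stage 4 [34T→58T]: ω = 25249.3750×34/58 = 14801.3578 rpm, dir flips to +; running = +14801.3578

+14801.3578 rpm (same as input, |ω| = 14801.3578 rpm)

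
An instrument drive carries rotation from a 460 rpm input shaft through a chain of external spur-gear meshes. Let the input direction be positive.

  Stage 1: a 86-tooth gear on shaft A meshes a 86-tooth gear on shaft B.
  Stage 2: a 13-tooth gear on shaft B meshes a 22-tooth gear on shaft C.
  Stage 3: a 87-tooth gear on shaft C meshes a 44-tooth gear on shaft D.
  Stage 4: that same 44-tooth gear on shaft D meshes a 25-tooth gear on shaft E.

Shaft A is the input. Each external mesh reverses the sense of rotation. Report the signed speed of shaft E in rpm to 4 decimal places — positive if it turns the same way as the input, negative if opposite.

+945.9273 rpm (same as input, |ω| = 945.9273 rpm)

Stage 1 [86T→86T]: ω = 460.0000×86/86 = 460.0000 rpm, dir flips to −; running = −460.0000
Stage 2 [13T→22T]: ω = 460.0000×13/22 = 271.8182 rpm, dir flips to +; running = +271.8182
Stage 3 [87T→44T]: ω = 271.8182×87/44 = 537.4587 rpm, dir flips to −; running = −537.4587
Stage 4 [44T→25T]: ω = 537.4587×44/25 = 945.9273 rpm, dir flips to +; running = +945.9273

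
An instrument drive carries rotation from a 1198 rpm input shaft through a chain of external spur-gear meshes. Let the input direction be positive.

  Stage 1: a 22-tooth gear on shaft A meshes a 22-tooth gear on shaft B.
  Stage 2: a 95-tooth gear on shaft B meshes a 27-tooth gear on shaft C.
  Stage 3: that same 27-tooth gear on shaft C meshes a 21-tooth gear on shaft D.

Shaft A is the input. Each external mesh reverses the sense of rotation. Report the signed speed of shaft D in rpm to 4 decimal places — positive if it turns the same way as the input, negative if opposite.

-5419.5238 rpm (opposite to input, |ω| = 5419.5238 rpm)

Stage 1 [22T→22T]: ω = 1198.0000×22/22 = 1198.0000 rpm, dir flips to −; running = −1198.0000
Stage 2 [95T→27T]: ω = 1198.0000×95/27 = 4215.1852 rpm, dir flips to +; running = +4215.1852
Stage 3 [27T→21T]: ω = 4215.1852×27/21 = 5419.5238 rpm, dir flips to −; running = −5419.5238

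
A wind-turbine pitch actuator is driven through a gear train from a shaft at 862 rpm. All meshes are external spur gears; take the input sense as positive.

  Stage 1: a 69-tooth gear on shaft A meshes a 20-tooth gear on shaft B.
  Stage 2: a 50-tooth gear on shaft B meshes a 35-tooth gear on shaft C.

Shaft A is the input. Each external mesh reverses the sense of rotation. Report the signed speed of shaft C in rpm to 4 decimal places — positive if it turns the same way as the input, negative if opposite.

+4248.4286 rpm (same as input, |ω| = 4248.4286 rpm)

Stage 1 [69T→20T]: ω = 862.0000×69/20 = 2973.9000 rpm, dir flips to −; running = −2973.9000
Stage 2 [50T→35T]: ω = 2973.9000×50/35 = 4248.4286 rpm, dir flips to +; running = +4248.4286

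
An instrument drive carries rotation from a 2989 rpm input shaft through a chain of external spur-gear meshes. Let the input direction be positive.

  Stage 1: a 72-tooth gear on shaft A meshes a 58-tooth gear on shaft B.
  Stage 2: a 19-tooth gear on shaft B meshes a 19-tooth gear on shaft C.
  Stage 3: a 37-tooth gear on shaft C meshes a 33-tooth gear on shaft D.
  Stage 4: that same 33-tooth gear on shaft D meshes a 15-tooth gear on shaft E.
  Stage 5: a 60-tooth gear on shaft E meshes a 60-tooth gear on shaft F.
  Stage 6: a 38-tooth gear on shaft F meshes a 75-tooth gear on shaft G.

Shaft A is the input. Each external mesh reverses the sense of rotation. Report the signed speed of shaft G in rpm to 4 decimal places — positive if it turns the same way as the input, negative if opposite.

Stage 1 [72T→58T]: ω = 2989.0000×72/58 = 3710.4828 rpm, dir flips to −; running = −3710.4828
Stage 2 [19T→19T]: ω = 3710.4828×19/19 = 3710.4828 rpm, dir flips to +; running = +3710.4828
Stage 3 [37T→33T]: ω = 3710.4828×37/33 = 4160.2382 rpm, dir flips to −; running = −4160.2382
Stage 4 [33T→15T]: ω = 4160.2382×33/15 = 9152.5241 rpm, dir flips to +; running = +9152.5241
Stage 5 [60T→60T]: ω = 9152.5241×60/60 = 9152.5241 rpm, dir flips to −; running = −9152.5241
Stage 6 [38T→75T]: ω = 9152.5241×38/75 = 4637.2789 rpm, dir flips to +; running = +4637.2789

+4637.2789 rpm (same as input, |ω| = 4637.2789 rpm)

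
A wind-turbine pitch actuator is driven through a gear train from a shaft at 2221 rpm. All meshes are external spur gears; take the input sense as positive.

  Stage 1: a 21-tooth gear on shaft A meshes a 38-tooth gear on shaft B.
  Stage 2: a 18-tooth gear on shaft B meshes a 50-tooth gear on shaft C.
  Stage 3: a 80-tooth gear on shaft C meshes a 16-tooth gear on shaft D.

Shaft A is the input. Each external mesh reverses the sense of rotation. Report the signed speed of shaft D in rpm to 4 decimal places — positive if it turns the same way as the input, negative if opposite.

Stage 1 [21T→38T]: ω = 2221.0000×21/38 = 1227.3947 rpm, dir flips to −; running = −1227.3947
Stage 2 [18T→50T]: ω = 1227.3947×18/50 = 441.8621 rpm, dir flips to +; running = +441.8621
Stage 3 [80T→16T]: ω = 441.8621×80/16 = 2209.3105 rpm, dir flips to −; running = −2209.3105

-2209.3105 rpm (opposite to input, |ω| = 2209.3105 rpm)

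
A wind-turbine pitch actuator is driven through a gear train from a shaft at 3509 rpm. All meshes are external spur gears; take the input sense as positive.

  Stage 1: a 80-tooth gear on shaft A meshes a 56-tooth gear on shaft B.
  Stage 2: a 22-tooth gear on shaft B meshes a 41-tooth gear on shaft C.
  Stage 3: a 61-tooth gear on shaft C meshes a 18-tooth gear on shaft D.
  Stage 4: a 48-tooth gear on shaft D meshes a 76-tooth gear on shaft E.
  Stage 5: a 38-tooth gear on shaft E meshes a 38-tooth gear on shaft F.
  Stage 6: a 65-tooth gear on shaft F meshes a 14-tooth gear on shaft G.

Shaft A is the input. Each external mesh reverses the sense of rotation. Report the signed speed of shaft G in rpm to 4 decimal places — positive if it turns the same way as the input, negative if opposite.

+26729.7224 rpm (same as input, |ω| = 26729.7224 rpm)

Stage 1 [80T→56T]: ω = 3509.0000×80/56 = 5012.8571 rpm, dir flips to −; running = −5012.8571
Stage 2 [22T→41T]: ω = 5012.8571×22/41 = 2689.8258 rpm, dir flips to +; running = +2689.8258
Stage 3 [61T→18T]: ω = 2689.8258×61/18 = 9115.5207 rpm, dir flips to −; running = −9115.5207
Stage 4 [48T→76T]: ω = 9115.5207×48/76 = 5757.1710 rpm, dir flips to +; running = +5757.1710
Stage 5 [38T→38T]: ω = 5757.1710×38/38 = 5757.1710 rpm, dir flips to −; running = −5757.1710
Stage 6 [65T→14T]: ω = 5757.1710×65/14 = 26729.7224 rpm, dir flips to +; running = +26729.7224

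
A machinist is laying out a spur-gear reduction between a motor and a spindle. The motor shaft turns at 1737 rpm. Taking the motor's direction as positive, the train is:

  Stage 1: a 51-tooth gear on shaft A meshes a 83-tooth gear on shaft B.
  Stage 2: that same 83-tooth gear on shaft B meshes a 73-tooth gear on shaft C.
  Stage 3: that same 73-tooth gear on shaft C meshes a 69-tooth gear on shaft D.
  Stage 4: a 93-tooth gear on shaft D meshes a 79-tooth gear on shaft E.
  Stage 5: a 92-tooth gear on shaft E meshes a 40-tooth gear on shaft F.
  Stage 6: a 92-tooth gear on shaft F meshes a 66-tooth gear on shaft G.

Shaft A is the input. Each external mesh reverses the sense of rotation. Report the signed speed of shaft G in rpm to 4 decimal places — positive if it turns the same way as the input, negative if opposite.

Stage 1 [51T→83T]: ω = 1737.0000×51/83 = 1067.3133 rpm, dir flips to −; running = −1067.3133
Stage 2 [83T→73T]: ω = 1067.3133×83/73 = 1213.5205 rpm, dir flips to +; running = +1213.5205
Stage 3 [73T→69T]: ω = 1213.5205×73/69 = 1283.8696 rpm, dir flips to −; running = −1283.8696
Stage 4 [93T→79T]: ω = 1283.8696×93/79 = 1511.3908 rpm, dir flips to +; running = +1511.3908
Stage 5 [92T→40T]: ω = 1511.3908×92/40 = 3476.1987 rpm, dir flips to −; running = −3476.1987
Stage 6 [92T→66T]: ω = 3476.1987×92/66 = 4845.6104 rpm, dir flips to +; running = +4845.6104

+4845.6104 rpm (same as input, |ω| = 4845.6104 rpm)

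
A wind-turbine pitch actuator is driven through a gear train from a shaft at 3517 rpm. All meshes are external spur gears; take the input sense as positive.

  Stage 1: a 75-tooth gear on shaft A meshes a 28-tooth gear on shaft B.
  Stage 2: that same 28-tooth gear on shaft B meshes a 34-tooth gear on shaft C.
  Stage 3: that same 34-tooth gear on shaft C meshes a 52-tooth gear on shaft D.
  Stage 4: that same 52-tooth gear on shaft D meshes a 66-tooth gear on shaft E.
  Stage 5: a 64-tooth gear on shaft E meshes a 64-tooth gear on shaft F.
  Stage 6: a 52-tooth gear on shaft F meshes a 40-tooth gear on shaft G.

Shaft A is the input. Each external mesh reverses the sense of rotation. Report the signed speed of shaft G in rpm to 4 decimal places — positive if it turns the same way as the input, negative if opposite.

Stage 1 [75T→28T]: ω = 3517.0000×75/28 = 9420.5357 rpm, dir flips to −; running = −9420.5357
Stage 2 [28T→34T]: ω = 9420.5357×28/34 = 7758.0882 rpm, dir flips to +; running = +7758.0882
Stage 3 [34T→52T]: ω = 7758.0882×34/52 = 5072.5962 rpm, dir flips to −; running = −5072.5962
Stage 4 [52T→66T]: ω = 5072.5962×52/66 = 3996.5909 rpm, dir flips to +; running = +3996.5909
Stage 5 [64T→64T]: ω = 3996.5909×64/64 = 3996.5909 rpm, dir flips to −; running = −3996.5909
Stage 6 [52T→40T]: ω = 3996.5909×52/40 = 5195.5682 rpm, dir flips to +; running = +5195.5682

+5195.5682 rpm (same as input, |ω| = 5195.5682 rpm)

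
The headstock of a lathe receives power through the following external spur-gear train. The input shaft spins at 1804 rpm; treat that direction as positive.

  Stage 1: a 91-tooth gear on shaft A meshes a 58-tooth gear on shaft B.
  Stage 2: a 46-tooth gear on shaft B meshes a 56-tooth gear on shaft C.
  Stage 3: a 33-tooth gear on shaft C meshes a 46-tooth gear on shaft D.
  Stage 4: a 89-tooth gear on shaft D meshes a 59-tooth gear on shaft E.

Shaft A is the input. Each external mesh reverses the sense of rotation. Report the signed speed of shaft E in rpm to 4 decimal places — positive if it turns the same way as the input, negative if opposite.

Stage 1 [91T→58T]: ω = 1804.0000×91/58 = 2830.4138 rpm, dir flips to −; running = −2830.4138
Stage 2 [46T→56T]: ω = 2830.4138×46/56 = 2324.9828 rpm, dir flips to +; running = +2324.9828
Stage 3 [33T→46T]: ω = 2324.9828×33/46 = 1667.9224 rpm, dir flips to −; running = −1667.9224
Stage 4 [89T→59T]: ω = 1667.9224×89/59 = 2516.0186 rpm, dir flips to +; running = +2516.0186

+2516.0186 rpm (same as input, |ω| = 2516.0186 rpm)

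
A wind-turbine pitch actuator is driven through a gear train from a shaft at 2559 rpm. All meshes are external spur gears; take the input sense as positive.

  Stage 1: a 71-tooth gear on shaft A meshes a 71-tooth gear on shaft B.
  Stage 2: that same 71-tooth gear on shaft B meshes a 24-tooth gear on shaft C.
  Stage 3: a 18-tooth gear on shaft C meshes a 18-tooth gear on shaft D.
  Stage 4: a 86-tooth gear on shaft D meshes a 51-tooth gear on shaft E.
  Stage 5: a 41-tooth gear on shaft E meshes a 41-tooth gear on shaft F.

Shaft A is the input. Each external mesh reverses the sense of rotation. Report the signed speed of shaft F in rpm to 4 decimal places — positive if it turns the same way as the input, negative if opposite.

-12765.7304 rpm (opposite to input, |ω| = 12765.7304 rpm)

Stage 1 [71T→71T]: ω = 2559.0000×71/71 = 2559.0000 rpm, dir flips to −; running = −2559.0000
Stage 2 [71T→24T]: ω = 2559.0000×71/24 = 7570.3750 rpm, dir flips to +; running = +7570.3750
Stage 3 [18T→18T]: ω = 7570.3750×18/18 = 7570.3750 rpm, dir flips to −; running = −7570.3750
Stage 4 [86T→51T]: ω = 7570.3750×86/51 = 12765.7304 rpm, dir flips to +; running = +12765.7304
Stage 5 [41T→41T]: ω = 12765.7304×41/41 = 12765.7304 rpm, dir flips to −; running = −12765.7304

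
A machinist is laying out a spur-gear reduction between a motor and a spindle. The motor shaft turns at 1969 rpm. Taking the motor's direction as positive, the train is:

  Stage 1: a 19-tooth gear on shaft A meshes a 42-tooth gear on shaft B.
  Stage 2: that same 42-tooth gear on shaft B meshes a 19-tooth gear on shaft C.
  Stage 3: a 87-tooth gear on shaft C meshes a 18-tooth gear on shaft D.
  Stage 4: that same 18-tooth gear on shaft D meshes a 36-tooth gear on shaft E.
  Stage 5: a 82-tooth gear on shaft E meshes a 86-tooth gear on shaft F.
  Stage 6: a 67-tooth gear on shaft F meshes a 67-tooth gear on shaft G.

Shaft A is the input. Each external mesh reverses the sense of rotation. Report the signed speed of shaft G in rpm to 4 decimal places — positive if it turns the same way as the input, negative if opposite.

Stage 1 [19T→42T]: ω = 1969.0000×19/42 = 890.7381 rpm, dir flips to −; running = −890.7381
Stage 2 [42T→19T]: ω = 890.7381×42/19 = 1969.0000 rpm, dir flips to +; running = +1969.0000
Stage 3 [87T→18T]: ω = 1969.0000×87/18 = 9516.8333 rpm, dir flips to −; running = −9516.8333
Stage 4 [18T→36T]: ω = 9516.8333×18/36 = 4758.4167 rpm, dir flips to +; running = +4758.4167
Stage 5 [82T→86T]: ω = 4758.4167×82/86 = 4537.0950 rpm, dir flips to −; running = −4537.0950
Stage 6 [67T→67T]: ω = 4537.0950×67/67 = 4537.0950 rpm, dir flips to +; running = +4537.0950

+4537.0950 rpm (same as input, |ω| = 4537.0950 rpm)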